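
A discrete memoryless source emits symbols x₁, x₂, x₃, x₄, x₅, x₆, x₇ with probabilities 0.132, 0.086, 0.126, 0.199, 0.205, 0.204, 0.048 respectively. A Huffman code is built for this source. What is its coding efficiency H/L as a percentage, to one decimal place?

98.2%

Entropy H = −Σ p log₂ p ≈ 2.6769 bits.
Huffman merges: 6/125+43/500→67/500; 63/500+33/250→129/500; 67/500+199/1000→333/1000; 51/250+41/200→409/1000; 129/500+333/1000→591/1000; 409/1000+591/1000→1. L = 109/40 ≈ 2.7250.
Efficiency = H/L = 2.6769/2.7250 = 98.2%.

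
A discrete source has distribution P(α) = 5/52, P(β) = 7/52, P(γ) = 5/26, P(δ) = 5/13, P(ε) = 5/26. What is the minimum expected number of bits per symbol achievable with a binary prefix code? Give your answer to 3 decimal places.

Repeatedly combine the two least-probable nodes; the expected code length is the sum of the merged weights.
merge 5/52 + 7/52 → 3/13
merge 5/26 + 5/26 → 5/13
merge 3/13 + 5/13 → 8/13
merge 5/13 + 8/13 → 1
L = 3/13 + 5/13 + 8/13 + 1 = 29/13 ≈ 2.231 bits/symbol.

2.231 bits/symbol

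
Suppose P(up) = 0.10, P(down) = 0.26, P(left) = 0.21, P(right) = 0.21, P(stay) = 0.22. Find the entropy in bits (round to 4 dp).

2.2637 bits

H = −Σ pᵢ log₂ pᵢ.
−0.10·log₂(0.10) = 0.3322
−0.26·log₂(0.26) = 0.5053
−0.21·log₂(0.21) = 0.4728
−0.21·log₂(0.21) = 0.4728
−0.22·log₂(0.22) = 0.4806
Sum ≈ 2.2637 → 2.2637 bits.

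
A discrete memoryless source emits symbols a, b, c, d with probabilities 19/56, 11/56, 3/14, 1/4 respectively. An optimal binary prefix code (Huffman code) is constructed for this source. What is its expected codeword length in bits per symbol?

Repeatedly combine the two least-probable nodes; the expected code length is the sum of the merged weights.
merge 11/56 + 3/14 → 23/56
merge 1/4 + 19/56 → 33/56
merge 23/56 + 33/56 → 1
L = 23/56 + 33/56 + 1 = 2 bits/symbol.

2 bits/symbol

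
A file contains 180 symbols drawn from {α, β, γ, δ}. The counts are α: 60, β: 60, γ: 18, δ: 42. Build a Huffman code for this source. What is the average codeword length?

2 bits/symbol

Probabilities are the counts divided by 180.
Repeatedly combine the two least-probable nodes; the expected code length is the sum of the merged weights.
merge 1/10 + 7/30 → 1/3
merge 1/3 + 1/3 → 2/3
merge 1/3 + 2/3 → 1
L = 1/3 + 2/3 + 1 = 2 bits/symbol.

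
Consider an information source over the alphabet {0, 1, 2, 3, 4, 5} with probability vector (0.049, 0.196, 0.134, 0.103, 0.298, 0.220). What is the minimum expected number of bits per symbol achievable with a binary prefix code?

Repeatedly combine the two least-probable nodes; the expected code length is the sum of the merged weights.
merge 49/1000 + 103/1000 → 19/125
merge 67/500 + 19/125 → 143/500
merge 49/250 + 11/50 → 52/125
merge 143/500 + 149/500 → 73/125
merge 52/125 + 73/125 → 1
L = 19/125 + 143/500 + 52/125 + 73/125 + 1 = 1219/500 = 2.438 bits/symbol.

2.438 bits/symbol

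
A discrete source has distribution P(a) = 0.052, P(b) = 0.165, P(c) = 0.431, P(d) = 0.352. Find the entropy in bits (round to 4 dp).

1.7043 bits

H = −Σ pᵢ log₂ pᵢ.
−0.052·log₂(0.052) = 0.2218
−0.165·log₂(0.165) = 0.4289
−0.431·log₂(0.431) = 0.5233
−0.352·log₂(0.352) = 0.5302
Sum ≈ 1.7043 → 1.7043 bits.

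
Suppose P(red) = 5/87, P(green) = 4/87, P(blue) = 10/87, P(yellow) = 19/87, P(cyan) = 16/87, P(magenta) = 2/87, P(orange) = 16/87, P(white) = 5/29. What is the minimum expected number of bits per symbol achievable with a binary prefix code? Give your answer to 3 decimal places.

Repeatedly combine the two least-probable nodes; the expected code length is the sum of the merged weights.
merge 2/87 + 4/87 → 2/29
merge 5/87 + 2/29 → 11/87
merge 10/87 + 11/87 → 7/29
merge 5/29 + 16/87 → 31/87
merge 16/87 + 19/87 → 35/87
merge 7/29 + 31/87 → 52/87
merge 35/87 + 52/87 → 1
L = 2/29 + 11/87 + 7/29 + 31/87 + 35/87 + 52/87 + 1 = 81/29 ≈ 2.793 bits/symbol.

2.793 bits/symbol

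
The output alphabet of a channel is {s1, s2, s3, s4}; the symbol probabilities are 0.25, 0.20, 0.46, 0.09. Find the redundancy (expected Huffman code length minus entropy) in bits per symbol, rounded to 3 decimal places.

Entropy H = −Σ p log₂ p ≈ 1.7924 bits.
Huffman merges: 9/100+1/5→29/100; 1/4+29/100→27/50; 23/50+27/50→1. L = 183/100 ≈ 1.8300.
L − H = 1.8300 − 1.7924 = 0.038 bits.

0.038 bits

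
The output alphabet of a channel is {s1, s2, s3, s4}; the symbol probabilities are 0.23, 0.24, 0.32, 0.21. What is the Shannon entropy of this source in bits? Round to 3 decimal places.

H = −Σ pᵢ log₂ pᵢ.
−0.23·log₂(0.23) = 0.4877
−0.24·log₂(0.24) = 0.4941
−0.32·log₂(0.32) = 0.5260
−0.21·log₂(0.21) = 0.4728
Sum ≈ 1.9807 → 1.981 bits.

1.981 bits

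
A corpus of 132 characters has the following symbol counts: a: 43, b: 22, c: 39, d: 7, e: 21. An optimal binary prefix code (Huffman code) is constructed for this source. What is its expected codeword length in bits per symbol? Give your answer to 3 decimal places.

Probabilities are the counts divided by 132.
Repeatedly combine the two least-probable nodes; the expected code length is the sum of the merged weights.
merge 7/132 + 7/44 → 7/33
merge 1/6 + 7/33 → 25/66
merge 13/44 + 43/132 → 41/66
merge 25/66 + 41/66 → 1
L = 7/33 + 25/66 + 41/66 + 1 = 73/33 ≈ 2.212 bits/symbol.

2.212 bits/symbol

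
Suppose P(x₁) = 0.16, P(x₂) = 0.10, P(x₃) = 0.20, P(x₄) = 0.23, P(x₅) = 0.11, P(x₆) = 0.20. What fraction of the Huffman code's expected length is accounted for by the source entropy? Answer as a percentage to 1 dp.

98.1%

Entropy H = −Σ p log₂ p ≈ 2.5219 bits.
Huffman merges: 1/10+11/100→21/100; 4/25+1/5→9/25; 1/5+21/100→41/100; 23/100+9/25→59/100; 41/100+59/100→1. L = 257/100 ≈ 2.5700.
Efficiency = H/L = 2.5219/2.5700 = 98.1%.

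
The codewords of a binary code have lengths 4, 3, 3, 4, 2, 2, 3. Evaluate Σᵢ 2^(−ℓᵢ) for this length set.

1

With common denominator 2^4 = 16: Σ 2^(−ℓᵢ) = 1/16 + 2/16 + 2/16 + 1/16 + 4/16 + 4/16 + 2/16 = 16/16 = 1.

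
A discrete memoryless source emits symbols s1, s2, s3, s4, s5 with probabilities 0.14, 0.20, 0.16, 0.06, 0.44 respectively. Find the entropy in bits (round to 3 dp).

H = −Σ pᵢ log₂ pᵢ.
−0.14·log₂(0.14) = 0.3971
−0.20·log₂(0.20) = 0.4644
−0.16·log₂(0.16) = 0.4230
−0.06·log₂(0.06) = 0.2435
−0.44·log₂(0.44) = 0.5211
Sum ≈ 2.0492 → 2.049 bits.

2.049 bits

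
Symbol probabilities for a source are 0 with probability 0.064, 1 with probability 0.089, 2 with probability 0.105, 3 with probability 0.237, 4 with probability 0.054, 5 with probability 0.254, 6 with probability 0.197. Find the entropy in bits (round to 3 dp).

H = −Σ pᵢ log₂ pᵢ.
−0.064·log₂(0.064) = 0.2538
−0.089·log₂(0.089) = 0.3106
−0.105·log₂(0.105) = 0.3414
−0.237·log₂(0.237) = 0.4923
−0.054·log₂(0.054) = 0.2274
−0.254·log₂(0.254) = 0.5022
−0.197·log₂(0.197) = 0.4617
Sum ≈ 2.5894 → 2.589 bits.

2.589 bits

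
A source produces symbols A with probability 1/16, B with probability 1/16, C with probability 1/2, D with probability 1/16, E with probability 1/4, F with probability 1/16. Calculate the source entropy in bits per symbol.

Each probability is a power of 1/2, so log₂(1/p) is an integer.
H = Σ p·log₂(1/p) = 1/16·4 + 1/16·4 + 1/2·1 + 1/16·4 + 1/4·2 + 1/16·4 = 2 bits.

2 bits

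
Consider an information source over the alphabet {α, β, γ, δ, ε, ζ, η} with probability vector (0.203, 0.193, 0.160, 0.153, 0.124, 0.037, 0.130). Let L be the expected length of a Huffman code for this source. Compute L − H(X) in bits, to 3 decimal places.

0.070 bits

Entropy H = −Σ p log₂ p ≈ 2.6945 bits.
Huffman merges: 37/1000+31/250→161/1000; 13/100+153/1000→283/1000; 4/25+161/1000→321/1000; 193/1000+203/1000→99/250; 283/1000+321/1000→151/250; 99/250+151/250→1. L = 553/200 ≈ 2.7650.
L − H = 2.7650 − 2.6945 = 0.070 bits.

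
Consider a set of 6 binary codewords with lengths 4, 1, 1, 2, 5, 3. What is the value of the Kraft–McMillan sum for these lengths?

With common denominator 2^5 = 32: Σ 2^(−ℓᵢ) = 2/32 + 16/32 + 16/32 + 8/32 + 1/32 + 4/32 = 47/32 = 1.46875.

1.46875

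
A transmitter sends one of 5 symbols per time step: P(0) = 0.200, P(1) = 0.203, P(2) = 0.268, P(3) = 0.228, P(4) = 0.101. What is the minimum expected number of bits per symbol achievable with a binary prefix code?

2.301 bits/symbol

Repeatedly combine the two least-probable nodes; the expected code length is the sum of the merged weights.
merge 101/1000 + 1/5 → 301/1000
merge 203/1000 + 57/250 → 431/1000
merge 67/250 + 301/1000 → 569/1000
merge 431/1000 + 569/1000 → 1
L = 301/1000 + 431/1000 + 569/1000 + 1 = 2301/1000 = 2.301 bits/symbol.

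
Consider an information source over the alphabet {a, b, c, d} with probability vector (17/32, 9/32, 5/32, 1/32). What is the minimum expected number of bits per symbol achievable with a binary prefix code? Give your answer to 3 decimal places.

1.656 bits/symbol

Repeatedly combine the two least-probable nodes; the expected code length is the sum of the merged weights.
merge 1/32 + 5/32 → 3/16
merge 3/16 + 9/32 → 15/32
merge 15/32 + 17/32 → 1
L = 3/16 + 15/32 + 1 = 53/32 ≈ 1.656 bits/symbol.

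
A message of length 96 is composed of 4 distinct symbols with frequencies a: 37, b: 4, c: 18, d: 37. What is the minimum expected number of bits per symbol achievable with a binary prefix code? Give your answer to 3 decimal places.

1.844 bits/symbol

Probabilities are the counts divided by 96.
Repeatedly combine the two least-probable nodes; the expected code length is the sum of the merged weights.
merge 1/24 + 3/16 → 11/48
merge 11/48 + 37/96 → 59/96
merge 37/96 + 59/96 → 1
L = 11/48 + 59/96 + 1 = 59/32 ≈ 1.844 bits/symbol.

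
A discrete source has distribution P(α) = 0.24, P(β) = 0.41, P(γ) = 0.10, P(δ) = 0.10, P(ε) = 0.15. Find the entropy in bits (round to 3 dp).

2.096 bits

H = −Σ pᵢ log₂ pᵢ.
−0.24·log₂(0.24) = 0.4941
−0.41·log₂(0.41) = 0.5274
−0.10·log₂(0.10) = 0.3322
−0.10·log₂(0.10) = 0.3322
−0.15·log₂(0.15) = 0.4105
Sum ≈ 2.0964 → 2.096 bits.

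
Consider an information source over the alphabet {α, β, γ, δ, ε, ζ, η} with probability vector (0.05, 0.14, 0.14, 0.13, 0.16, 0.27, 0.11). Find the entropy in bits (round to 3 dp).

2.676 bits

H = −Σ pᵢ log₂ pᵢ.
−0.05·log₂(0.05) = 0.2161
−0.14·log₂(0.14) = 0.3971
−0.14·log₂(0.14) = 0.3971
−0.13·log₂(0.13) = 0.3826
−0.16·log₂(0.16) = 0.4230
−0.27·log₂(0.27) = 0.5100
−0.11·log₂(0.11) = 0.3503
Sum ≈ 2.6763 → 2.676 bits.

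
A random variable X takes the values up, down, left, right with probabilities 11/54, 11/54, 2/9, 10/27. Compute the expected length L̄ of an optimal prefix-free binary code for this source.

2 bits/symbol

Repeatedly combine the two least-probable nodes; the expected code length is the sum of the merged weights.
merge 11/54 + 11/54 → 11/27
merge 2/9 + 10/27 → 16/27
merge 11/27 + 16/27 → 1
L = 11/27 + 16/27 + 1 = 2 bits/symbol.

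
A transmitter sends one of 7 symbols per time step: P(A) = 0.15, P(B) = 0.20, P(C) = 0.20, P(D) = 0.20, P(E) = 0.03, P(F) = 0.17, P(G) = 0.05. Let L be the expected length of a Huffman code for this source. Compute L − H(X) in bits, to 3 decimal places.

0.074 bits

Entropy H = −Σ p log₂ p ≈ 2.6062 bits.
Huffman merges: 3/100+1/20→2/25; 2/25+3/20→23/100; 17/100+1/5→37/100; 1/5+1/5→2/5; 23/100+37/100→3/5; 2/5+3/5→1. L = 67/25 ≈ 2.6800.
L − H = 2.6800 − 2.6062 = 0.074 bits.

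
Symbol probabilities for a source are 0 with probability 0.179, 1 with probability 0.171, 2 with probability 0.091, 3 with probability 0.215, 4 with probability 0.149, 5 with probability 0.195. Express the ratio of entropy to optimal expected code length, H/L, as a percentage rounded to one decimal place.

98.1%

Entropy H = −Σ p log₂ p ≈ 2.5406 bits.
Huffman merges: 91/1000+149/1000→6/25; 171/1000+179/1000→7/20; 39/200+43/200→41/100; 6/25+7/20→59/100; 41/100+59/100→1. L = 259/100 ≈ 2.5900.
Efficiency = H/L = 2.5406/2.5900 = 98.1%.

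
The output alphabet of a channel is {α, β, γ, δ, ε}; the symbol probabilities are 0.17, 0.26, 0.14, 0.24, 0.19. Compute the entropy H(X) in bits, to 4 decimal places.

2.2863 bits

H = −Σ pᵢ log₂ pᵢ.
−0.17·log₂(0.17) = 0.4346
−0.26·log₂(0.26) = 0.5053
−0.14·log₂(0.14) = 0.3971
−0.24·log₂(0.24) = 0.4941
−0.19·log₂(0.19) = 0.4552
Sum ≈ 2.2863 → 2.2863 bits.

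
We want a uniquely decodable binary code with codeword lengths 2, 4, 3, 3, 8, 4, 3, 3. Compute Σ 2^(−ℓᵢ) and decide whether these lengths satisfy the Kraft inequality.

0.87890625; yes

With common denominator 2^8 = 256: Σ 2^(−ℓᵢ) = 64/256 + 16/256 + 32/256 + 32/256 + 1/256 + 16/256 + 32/256 + 32/256 = 225/256 = 0.87890625.
Kraft's inequality requires Σ ≤ 1; here Σ = 0.87890625 ≤ 1, so such a prefix code exists.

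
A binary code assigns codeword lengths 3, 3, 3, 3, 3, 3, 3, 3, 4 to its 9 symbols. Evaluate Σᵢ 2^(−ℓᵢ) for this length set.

With common denominator 2^4 = 16: Σ 2^(−ℓᵢ) = 2/16 + 2/16 + 2/16 + 2/16 + 2/16 + 2/16 + 2/16 + 2/16 + 1/16 = 17/16 = 1.0625.

1.0625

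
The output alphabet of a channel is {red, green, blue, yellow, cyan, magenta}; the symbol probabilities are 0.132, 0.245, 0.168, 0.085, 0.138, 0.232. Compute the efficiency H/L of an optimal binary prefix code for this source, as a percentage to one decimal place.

Entropy H = −Σ p log₂ p ≈ 2.5007 bits.
Huffman merges: 17/200+33/250→217/1000; 69/500+21/125→153/500; 217/1000+29/125→449/1000; 49/200+153/500→551/1000; 449/1000+551/1000→1. L = 2523/1000 ≈ 2.5230.
Efficiency = H/L = 2.5007/2.5230 = 99.1%.

99.1%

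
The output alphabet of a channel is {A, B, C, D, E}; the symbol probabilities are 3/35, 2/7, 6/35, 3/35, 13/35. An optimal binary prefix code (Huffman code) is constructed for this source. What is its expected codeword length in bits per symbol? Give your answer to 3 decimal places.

Repeatedly combine the two least-probable nodes; the expected code length is the sum of the merged weights.
merge 3/35 + 3/35 → 6/35
merge 6/35 + 6/35 → 12/35
merge 2/7 + 12/35 → 22/35
merge 13/35 + 22/35 → 1
L = 6/35 + 12/35 + 22/35 + 1 = 15/7 ≈ 2.143 bits/symbol.

2.143 bits/symbol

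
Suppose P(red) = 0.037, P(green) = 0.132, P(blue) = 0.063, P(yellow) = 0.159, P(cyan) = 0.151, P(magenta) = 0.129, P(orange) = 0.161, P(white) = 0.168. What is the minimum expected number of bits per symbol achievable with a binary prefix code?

Repeatedly combine the two least-probable nodes; the expected code length is the sum of the merged weights.
merge 37/1000 + 63/1000 → 1/10
merge 1/10 + 129/1000 → 229/1000
merge 33/250 + 151/1000 → 283/1000
merge 159/1000 + 161/1000 → 8/25
merge 21/125 + 229/1000 → 397/1000
merge 283/1000 + 8/25 → 603/1000
merge 397/1000 + 603/1000 → 1
L = 1/10 + 229/1000 + 283/1000 + 8/25 + 397/1000 + 603/1000 + 1 = 733/250 = 2.932 bits/symbol.

2.932 bits/symbol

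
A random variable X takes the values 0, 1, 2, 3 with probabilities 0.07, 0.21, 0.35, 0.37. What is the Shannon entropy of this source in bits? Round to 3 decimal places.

1.802 bits

H = −Σ pᵢ log₂ pᵢ.
−0.07·log₂(0.07) = 0.2686
−0.21·log₂(0.21) = 0.4728
−0.35·log₂(0.35) = 0.5301
−0.37·log₂(0.37) = 0.5307
Sum ≈ 1.8022 → 1.802 bits.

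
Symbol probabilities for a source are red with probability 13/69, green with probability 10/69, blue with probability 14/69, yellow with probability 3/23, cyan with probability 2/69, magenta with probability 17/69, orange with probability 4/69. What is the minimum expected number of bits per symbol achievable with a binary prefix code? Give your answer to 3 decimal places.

2.638 bits/symbol

Repeatedly combine the two least-probable nodes; the expected code length is the sum of the merged weights.
merge 2/69 + 4/69 → 2/23
merge 2/23 + 3/23 → 5/23
merge 10/69 + 13/69 → 1/3
merge 14/69 + 5/23 → 29/69
merge 17/69 + 1/3 → 40/69
merge 29/69 + 40/69 → 1
L = 2/23 + 5/23 + 1/3 + 29/69 + 40/69 + 1 = 182/69 ≈ 2.638 bits/symbol.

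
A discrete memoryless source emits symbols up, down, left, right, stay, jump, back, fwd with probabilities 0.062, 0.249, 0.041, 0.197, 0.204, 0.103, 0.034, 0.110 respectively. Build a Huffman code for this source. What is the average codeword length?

Repeatedly combine the two least-probable nodes; the expected code length is the sum of the merged weights.
merge 17/500 + 41/1000 → 3/40
merge 31/500 + 3/40 → 137/1000
merge 103/1000 + 11/100 → 213/1000
merge 137/1000 + 197/1000 → 167/500
merge 51/250 + 213/1000 → 417/1000
merge 249/1000 + 167/500 → 583/1000
merge 417/1000 + 583/1000 → 1
L = 3/40 + 137/1000 + 213/1000 + 167/500 + 417/1000 + 583/1000 + 1 = 2759/1000 = 2.759 bits/symbol.

2.759 bits/symbol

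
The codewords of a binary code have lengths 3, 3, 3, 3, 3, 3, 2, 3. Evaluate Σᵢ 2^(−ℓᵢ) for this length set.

1.125

With common denominator 2^3 = 8: Σ 2^(−ℓᵢ) = 1/8 + 1/8 + 1/8 + 1/8 + 1/8 + 1/8 + 2/8 + 1/8 = 9/8 = 1.125.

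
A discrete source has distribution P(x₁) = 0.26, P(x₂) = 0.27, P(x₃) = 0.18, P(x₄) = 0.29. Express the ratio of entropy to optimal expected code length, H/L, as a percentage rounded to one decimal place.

98.9%

Entropy H = −Σ p log₂ p ≈ 1.9785 bits.
Huffman merges: 9/50+13/50→11/25; 27/100+29/100→14/25; 11/25+14/25→1. L = 2 ≈ 2.0000.
Efficiency = H/L = 1.9785/2.0000 = 98.9%.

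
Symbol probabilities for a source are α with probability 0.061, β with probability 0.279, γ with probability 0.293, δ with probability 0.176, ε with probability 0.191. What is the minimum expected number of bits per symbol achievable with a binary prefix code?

Repeatedly combine the two least-probable nodes; the expected code length is the sum of the merged weights.
merge 61/1000 + 22/125 → 237/1000
merge 191/1000 + 237/1000 → 107/250
merge 279/1000 + 293/1000 → 143/250
merge 107/250 + 143/250 → 1
L = 237/1000 + 107/250 + 143/250 + 1 = 2237/1000 = 2.237 bits/symbol.

2.237 bits/symbol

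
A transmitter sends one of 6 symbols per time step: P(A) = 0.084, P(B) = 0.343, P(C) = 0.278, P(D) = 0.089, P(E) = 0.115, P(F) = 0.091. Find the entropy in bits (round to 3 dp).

2.327 bits

H = −Σ pᵢ log₂ pᵢ.
−0.084·log₂(0.084) = 0.3002
−0.343·log₂(0.343) = 0.5295
−0.278·log₂(0.278) = 0.5134
−0.089·log₂(0.089) = 0.3106
−0.115·log₂(0.115) = 0.3588
−0.091·log₂(0.091) = 0.3147
Sum ≈ 2.3272 → 2.327 bits.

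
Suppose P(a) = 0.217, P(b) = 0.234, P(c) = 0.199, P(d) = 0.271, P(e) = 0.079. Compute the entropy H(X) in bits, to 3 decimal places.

H = −Σ pᵢ log₂ pᵢ.
−0.217·log₂(0.217) = 0.4783
−0.234·log₂(0.234) = 0.4903
−0.199·log₂(0.199) = 0.4635
−0.271·log₂(0.271) = 0.5105
−0.079·log₂(0.079) = 0.2893
Sum ≈ 2.2319 → 2.232 bits.

2.232 bits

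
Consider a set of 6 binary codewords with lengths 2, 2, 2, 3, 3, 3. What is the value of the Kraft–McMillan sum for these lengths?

1.125

With common denominator 2^3 = 8: Σ 2^(−ℓᵢ) = 2/8 + 2/8 + 2/8 + 1/8 + 1/8 + 1/8 = 9/8 = 1.125.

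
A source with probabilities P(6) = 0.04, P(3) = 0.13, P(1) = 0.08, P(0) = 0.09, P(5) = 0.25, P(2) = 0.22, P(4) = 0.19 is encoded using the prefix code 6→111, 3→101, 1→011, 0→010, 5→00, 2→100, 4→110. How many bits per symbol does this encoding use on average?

L̄ = Σ pᵢ·ℓᵢ = 0.04·3 + 0.13·3 + 0.08·3 + 0.09·3 + 0.25·2 + 0.22·3 + 0.19·3 = 2.75 bits/symbol.

2.75 bits/symbol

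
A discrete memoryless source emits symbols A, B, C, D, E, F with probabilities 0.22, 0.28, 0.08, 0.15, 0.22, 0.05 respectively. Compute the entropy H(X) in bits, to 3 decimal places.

2.394 bits

H = −Σ pᵢ log₂ pᵢ.
−0.22·log₂(0.22) = 0.4806
−0.28·log₂(0.28) = 0.5142
−0.08·log₂(0.08) = 0.2915
−0.15·log₂(0.15) = 0.4105
−0.22·log₂(0.22) = 0.4806
−0.05·log₂(0.05) = 0.2161
Sum ≈ 2.3935 → 2.394 bits.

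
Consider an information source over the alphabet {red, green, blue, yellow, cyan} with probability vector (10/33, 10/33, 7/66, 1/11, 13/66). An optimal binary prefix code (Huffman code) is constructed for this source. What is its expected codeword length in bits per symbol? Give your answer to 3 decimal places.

2.197 bits/symbol

Repeatedly combine the two least-probable nodes; the expected code length is the sum of the merged weights.
merge 1/11 + 7/66 → 13/66
merge 13/66 + 13/66 → 13/33
merge 10/33 + 10/33 → 20/33
merge 13/33 + 20/33 → 1
L = 13/66 + 13/33 + 20/33 + 1 = 145/66 ≈ 2.197 bits/symbol.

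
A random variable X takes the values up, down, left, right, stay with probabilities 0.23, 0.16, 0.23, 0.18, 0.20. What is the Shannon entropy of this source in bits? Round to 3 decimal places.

2.308 bits

H = −Σ pᵢ log₂ pᵢ.
−0.23·log₂(0.23) = 0.4877
−0.16·log₂(0.16) = 0.4230
−0.23·log₂(0.23) = 0.4877
−0.18·log₂(0.18) = 0.4453
−0.20·log₂(0.20) = 0.4644
Sum ≈ 2.3080 → 2.308 bits.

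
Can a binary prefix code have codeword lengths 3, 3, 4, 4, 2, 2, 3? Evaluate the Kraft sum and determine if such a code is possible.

1; yes

With common denominator 2^4 = 16: Σ 2^(−ℓᵢ) = 2/16 + 2/16 + 1/16 + 1/16 + 4/16 + 4/16 + 2/16 = 16/16 = 1.
Kraft's inequality requires Σ ≤ 1; here Σ = 1 ≤ 1, so such a prefix code exists.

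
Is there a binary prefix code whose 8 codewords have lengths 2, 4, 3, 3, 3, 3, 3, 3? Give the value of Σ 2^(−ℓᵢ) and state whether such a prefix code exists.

1.0625; no

With common denominator 2^4 = 16: Σ 2^(−ℓᵢ) = 4/16 + 1/16 + 2/16 + 2/16 + 2/16 + 2/16 + 2/16 + 2/16 = 17/16 = 1.0625.
Kraft's inequality requires Σ ≤ 1; here Σ = 1.0625 > 1, so no such prefix code exists.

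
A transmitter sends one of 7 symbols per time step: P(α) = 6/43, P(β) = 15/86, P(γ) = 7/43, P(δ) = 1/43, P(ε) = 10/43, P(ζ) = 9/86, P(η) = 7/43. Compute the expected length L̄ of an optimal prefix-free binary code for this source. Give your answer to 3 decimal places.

2.721 bits/symbol

Repeatedly combine the two least-probable nodes; the expected code length is the sum of the merged weights.
merge 1/43 + 9/86 → 11/86
merge 11/86 + 6/43 → 23/86
merge 7/43 + 7/43 → 14/43
merge 15/86 + 10/43 → 35/86
merge 23/86 + 14/43 → 51/86
merge 35/86 + 51/86 → 1
L = 11/86 + 23/86 + 14/43 + 35/86 + 51/86 + 1 = 117/43 ≈ 2.721 bits/symbol.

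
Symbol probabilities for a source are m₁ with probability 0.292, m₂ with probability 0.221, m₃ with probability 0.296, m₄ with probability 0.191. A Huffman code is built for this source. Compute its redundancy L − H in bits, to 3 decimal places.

0.024 bits

Entropy H = −Σ p log₂ p ≈ 1.9759 bits.
Huffman merges: 191/1000+221/1000→103/250; 73/250+37/125→147/250; 103/250+147/250→1. L = 2 ≈ 2.0000.
L − H = 2.0000 − 1.9759 = 0.024 bits.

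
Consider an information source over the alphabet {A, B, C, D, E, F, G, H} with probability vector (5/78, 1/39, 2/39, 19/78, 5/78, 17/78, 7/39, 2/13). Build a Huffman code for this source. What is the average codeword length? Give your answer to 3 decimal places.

Repeatedly combine the two least-probable nodes; the expected code length is the sum of the merged weights.
merge 1/39 + 2/39 → 1/13
merge 5/78 + 5/78 → 5/39
merge 1/13 + 5/39 → 8/39
merge 2/13 + 7/39 → 1/3
merge 8/39 + 17/78 → 11/26
merge 19/78 + 1/3 → 15/26
merge 11/26 + 15/26 → 1
L = 1/13 + 5/39 + 8/39 + 1/3 + 11/26 + 15/26 + 1 = 107/39 ≈ 2.744 bits/symbol.

2.744 bits/symbol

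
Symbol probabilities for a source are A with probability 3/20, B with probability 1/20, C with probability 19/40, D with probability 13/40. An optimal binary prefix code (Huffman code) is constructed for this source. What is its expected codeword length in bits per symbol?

1.725 bits/symbol

Repeatedly combine the two least-probable nodes; the expected code length is the sum of the merged weights.
merge 1/20 + 3/20 → 1/5
merge 1/5 + 13/40 → 21/40
merge 19/40 + 21/40 → 1
L = 1/5 + 21/40 + 1 = 69/40 = 1.725 bits/symbol.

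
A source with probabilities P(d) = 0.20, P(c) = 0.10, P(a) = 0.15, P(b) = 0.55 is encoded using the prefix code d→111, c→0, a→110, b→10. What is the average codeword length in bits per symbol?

L̄ = Σ pᵢ·ℓᵢ = 0.20·3 + 0.10·1 + 0.15·3 + 0.55·2 = 2.25 bits/symbol.

2.25 bits/symbol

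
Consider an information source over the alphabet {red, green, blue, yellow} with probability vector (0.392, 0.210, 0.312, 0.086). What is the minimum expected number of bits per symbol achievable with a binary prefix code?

1.904 bits/symbol

Repeatedly combine the two least-probable nodes; the expected code length is the sum of the merged weights.
merge 43/500 + 21/100 → 37/125
merge 37/125 + 39/125 → 76/125
merge 49/125 + 76/125 → 1
L = 37/125 + 76/125 + 1 = 238/125 = 1.904 bits/symbol.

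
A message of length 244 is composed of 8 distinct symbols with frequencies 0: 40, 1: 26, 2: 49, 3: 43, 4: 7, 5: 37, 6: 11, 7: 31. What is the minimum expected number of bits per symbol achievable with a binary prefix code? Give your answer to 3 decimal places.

Probabilities are the counts divided by 244.
Repeatedly combine the two least-probable nodes; the expected code length is the sum of the merged weights.
merge 7/244 + 11/244 → 9/122
merge 9/122 + 13/122 → 11/61
merge 31/244 + 37/244 → 17/61
merge 10/61 + 43/244 → 83/244
merge 11/61 + 49/244 → 93/244
merge 17/61 + 83/244 → 151/244
merge 93/244 + 151/244 → 1
L = 9/122 + 11/61 + 17/61 + 83/244 + 93/244 + 151/244 + 1 = 701/244 ≈ 2.873 bits/symbol.

2.873 bits/symbol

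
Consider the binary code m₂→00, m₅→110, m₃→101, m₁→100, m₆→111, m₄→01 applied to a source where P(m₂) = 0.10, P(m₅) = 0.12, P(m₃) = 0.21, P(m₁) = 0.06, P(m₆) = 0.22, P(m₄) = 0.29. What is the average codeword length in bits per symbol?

2.61 bits/symbol

L̄ = Σ pᵢ·ℓᵢ = 0.10·2 + 0.12·3 + 0.21·3 + 0.06·3 + 0.22·3 + 0.29·2 = 2.61 bits/symbol.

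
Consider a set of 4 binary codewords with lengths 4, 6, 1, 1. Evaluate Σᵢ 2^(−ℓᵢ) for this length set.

1.078125

With common denominator 2^6 = 64: Σ 2^(−ℓᵢ) = 4/64 + 1/64 + 32/64 + 32/64 = 69/64 = 1.078125.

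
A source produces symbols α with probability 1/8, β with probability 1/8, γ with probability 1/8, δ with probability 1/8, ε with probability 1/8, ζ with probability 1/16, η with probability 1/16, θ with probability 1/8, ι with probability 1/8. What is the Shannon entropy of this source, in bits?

Each probability is a power of 1/2, so log₂(1/p) is an integer.
H = Σ p·log₂(1/p) = 1/8·3 + 1/8·3 + 1/8·3 + 1/8·3 + 1/8·3 + 1/16·4 + 1/16·4 + 1/8·3 + 1/8·3 = 3.125 bits.

3.125 bits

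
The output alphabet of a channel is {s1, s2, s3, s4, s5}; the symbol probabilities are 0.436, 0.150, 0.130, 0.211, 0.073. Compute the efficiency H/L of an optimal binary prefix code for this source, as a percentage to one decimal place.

97.4%

Entropy H = −Σ p log₂ p ≈ 2.0646 bits.
Huffman merges: 73/1000+13/100→203/1000; 3/20+203/1000→353/1000; 211/1000+353/1000→141/250; 109/250+141/250→1. L = 53/25 ≈ 2.1200.
Efficiency = H/L = 2.0646/2.1200 = 97.4%.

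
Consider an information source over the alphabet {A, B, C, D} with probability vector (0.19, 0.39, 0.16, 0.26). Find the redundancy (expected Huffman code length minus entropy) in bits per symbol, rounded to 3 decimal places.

Entropy H = −Σ p log₂ p ≈ 1.9133 bits.
Huffman merges: 4/25+19/100→7/20; 13/50+7/20→61/100; 39/100+61/100→1. L = 49/25 ≈ 1.9600.
L − H = 1.9600 − 1.9133 = 0.047 bits.

0.047 bits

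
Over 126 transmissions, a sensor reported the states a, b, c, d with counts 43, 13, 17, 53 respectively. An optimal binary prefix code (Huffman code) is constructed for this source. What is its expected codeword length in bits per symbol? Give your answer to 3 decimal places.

Probabilities are the counts divided by 126.
Repeatedly combine the two least-probable nodes; the expected code length is the sum of the merged weights.
merge 13/126 + 17/126 → 5/21
merge 5/21 + 43/126 → 73/126
merge 53/126 + 73/126 → 1
L = 5/21 + 73/126 + 1 = 229/126 ≈ 1.817 bits/symbol.

1.817 bits/symbol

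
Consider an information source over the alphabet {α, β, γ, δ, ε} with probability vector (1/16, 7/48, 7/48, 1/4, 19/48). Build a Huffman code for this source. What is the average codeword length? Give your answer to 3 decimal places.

2.167 bits/symbol

Repeatedly combine the two least-probable nodes; the expected code length is the sum of the merged weights.
merge 1/16 + 7/48 → 5/24
merge 7/48 + 5/24 → 17/48
merge 1/4 + 17/48 → 29/48
merge 19/48 + 29/48 → 1
L = 5/24 + 17/48 + 29/48 + 1 = 13/6 ≈ 2.167 bits/symbol.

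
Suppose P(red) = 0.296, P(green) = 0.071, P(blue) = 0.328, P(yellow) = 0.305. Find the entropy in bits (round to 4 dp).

H = −Σ pᵢ log₂ pᵢ.
−0.296·log₂(0.296) = 0.5199
−0.071·log₂(0.071) = 0.2709
−0.328·log₂(0.328) = 0.5275
−0.305·log₂(0.305) = 0.5225
Sum ≈ 1.8408 → 1.8408 bits.

1.8408 bits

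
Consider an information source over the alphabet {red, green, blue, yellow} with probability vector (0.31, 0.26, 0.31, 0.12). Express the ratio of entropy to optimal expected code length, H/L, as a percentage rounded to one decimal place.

Entropy H = −Σ p log₂ p ≈ 1.9199 bits.
Huffman merges: 3/25+13/50→19/50; 31/100+31/100→31/50; 19/50+31/50→1. L = 2 ≈ 2.0000.
Efficiency = H/L = 1.9199/2.0000 = 96.0%.

96.0%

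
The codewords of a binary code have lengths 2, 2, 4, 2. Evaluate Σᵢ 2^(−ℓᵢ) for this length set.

With common denominator 2^4 = 16: Σ 2^(−ℓᵢ) = 4/16 + 4/16 + 1/16 + 4/16 = 13/16 = 0.8125.

0.8125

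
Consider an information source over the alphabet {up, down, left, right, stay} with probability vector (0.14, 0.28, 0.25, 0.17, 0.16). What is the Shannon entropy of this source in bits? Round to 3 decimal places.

H = −Σ pᵢ log₂ pᵢ.
−0.14·log₂(0.14) = 0.3971
−0.28·log₂(0.28) = 0.5142
−0.25·log₂(0.25) = 0.5000
−0.17·log₂(0.17) = 0.4346
−0.16·log₂(0.16) = 0.4230
Sum ≈ 2.2689 → 2.269 bits.

2.269 bits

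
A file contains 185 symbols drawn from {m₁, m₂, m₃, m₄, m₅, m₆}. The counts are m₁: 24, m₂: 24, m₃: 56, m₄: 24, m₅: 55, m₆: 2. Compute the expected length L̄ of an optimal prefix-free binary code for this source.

Probabilities are the counts divided by 185.
Repeatedly combine the two least-probable nodes; the expected code length is the sum of the merged weights.
merge 2/185 + 24/185 → 26/185
merge 24/185 + 24/185 → 48/185
merge 26/185 + 48/185 → 2/5
merge 11/37 + 56/185 → 3/5
merge 2/5 + 3/5 → 1
L = 26/185 + 48/185 + 2/5 + 3/5 + 1 = 12/5 = 2.4 bits/symbol.

2.4 bits/symbol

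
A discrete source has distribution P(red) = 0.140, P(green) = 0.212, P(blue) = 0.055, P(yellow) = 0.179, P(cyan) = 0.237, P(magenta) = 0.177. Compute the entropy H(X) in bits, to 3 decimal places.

H = −Σ pᵢ log₂ pᵢ.
−0.140·log₂(0.140) = 0.3971
−0.212·log₂(0.212) = 0.4744
−0.055·log₂(0.055) = 0.2301
−0.179·log₂(0.179) = 0.4443
−0.237·log₂(0.237) = 0.4923
−0.177·log₂(0.177) = 0.4422
Sum ≈ 2.4804 → 2.480 bits.

2.480 bits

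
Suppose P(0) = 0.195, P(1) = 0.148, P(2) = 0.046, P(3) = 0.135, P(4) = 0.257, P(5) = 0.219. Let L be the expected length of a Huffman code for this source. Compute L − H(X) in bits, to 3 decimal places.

Entropy H = −Σ p log₂ p ≈ 2.4458 bits.
Huffman merges: 23/500+27/200→181/1000; 37/250+181/1000→329/1000; 39/200+219/1000→207/500; 257/1000+329/1000→293/500; 207/500+293/500→1. L = 251/100 ≈ 2.5100.
L − H = 2.5100 − 2.4458 = 0.064 bits.

0.064 bits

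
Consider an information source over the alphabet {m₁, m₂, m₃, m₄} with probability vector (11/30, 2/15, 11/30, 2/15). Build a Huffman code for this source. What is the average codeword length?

1.9 bits/symbol

Repeatedly combine the two least-probable nodes; the expected code length is the sum of the merged weights.
merge 2/15 + 2/15 → 4/15
merge 4/15 + 11/30 → 19/30
merge 11/30 + 19/30 → 1
L = 4/15 + 19/30 + 1 = 19/10 = 1.9 bits/symbol.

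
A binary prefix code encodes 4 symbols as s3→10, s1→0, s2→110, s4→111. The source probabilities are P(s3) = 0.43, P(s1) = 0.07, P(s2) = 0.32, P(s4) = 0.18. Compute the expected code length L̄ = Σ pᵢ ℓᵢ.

2.43 bits/symbol

L̄ = Σ pᵢ·ℓᵢ = 0.43·2 + 0.07·1 + 0.32·3 + 0.18·3 = 2.43 bits/symbol.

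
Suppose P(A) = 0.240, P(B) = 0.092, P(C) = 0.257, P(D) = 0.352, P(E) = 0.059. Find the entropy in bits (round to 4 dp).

2.0857 bits

H = −Σ pᵢ log₂ pᵢ.
−0.240·log₂(0.240) = 0.4941
−0.092·log₂(0.092) = 0.3167
−0.257·log₂(0.257) = 0.5038
−0.352·log₂(0.352) = 0.5302
−0.059·log₂(0.059) = 0.2409
Sum ≈ 2.0857 → 2.0857 bits.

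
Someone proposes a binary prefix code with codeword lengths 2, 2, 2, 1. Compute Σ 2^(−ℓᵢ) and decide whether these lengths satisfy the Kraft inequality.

1.25; no

With common denominator 2^2 = 4: Σ 2^(−ℓᵢ) = 1/4 + 1/4 + 1/4 + 2/4 = 5/4 = 1.25.
Kraft's inequality requires Σ ≤ 1; here Σ = 1.25 > 1, so no such prefix code exists.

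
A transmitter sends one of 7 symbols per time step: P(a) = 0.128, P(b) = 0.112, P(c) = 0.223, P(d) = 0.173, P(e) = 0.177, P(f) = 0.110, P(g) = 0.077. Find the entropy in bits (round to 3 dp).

H = −Σ pᵢ log₂ pᵢ.
−0.128·log₂(0.128) = 0.3796
−0.112·log₂(0.112) = 0.3537
−0.223·log₂(0.223) = 0.4828
−0.173·log₂(0.173) = 0.4379
−0.177·log₂(0.177) = 0.4422
−0.110·log₂(0.110) = 0.3503
−0.077·log₂(0.077) = 0.2848
Sum ≈ 2.7313 → 2.731 bits.

2.731 bits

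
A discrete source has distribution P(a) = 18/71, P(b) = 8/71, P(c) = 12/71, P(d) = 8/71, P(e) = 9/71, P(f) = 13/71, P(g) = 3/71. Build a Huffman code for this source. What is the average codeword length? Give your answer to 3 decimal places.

Repeatedly combine the two least-probable nodes; the expected code length is the sum of the merged weights.
merge 3/71 + 8/71 → 11/71
merge 8/71 + 9/71 → 17/71
merge 11/71 + 12/71 → 23/71
merge 13/71 + 17/71 → 30/71
merge 18/71 + 23/71 → 41/71
merge 30/71 + 41/71 → 1
L = 11/71 + 17/71 + 23/71 + 30/71 + 41/71 + 1 = 193/71 ≈ 2.718 bits/symbol.

2.718 bits/symbol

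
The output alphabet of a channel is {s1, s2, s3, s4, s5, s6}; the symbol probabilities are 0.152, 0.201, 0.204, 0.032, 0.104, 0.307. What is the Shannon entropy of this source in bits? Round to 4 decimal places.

H = −Σ pᵢ log₂ pᵢ.
−0.152·log₂(0.152) = 0.4131
−0.201·log₂(0.201) = 0.4653
−0.204·log₂(0.204) = 0.4678
−0.032·log₂(0.032) = 0.1589
−0.104·log₂(0.104) = 0.3396
−0.307·log₂(0.307) = 0.5230
Sum ≈ 2.3678 → 2.3678 bits.

2.3678 bits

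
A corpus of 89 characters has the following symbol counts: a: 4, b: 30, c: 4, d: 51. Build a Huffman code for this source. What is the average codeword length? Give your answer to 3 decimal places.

Probabilities are the counts divided by 89.
Repeatedly combine the two least-probable nodes; the expected code length is the sum of the merged weights.
merge 4/89 + 4/89 → 8/89
merge 8/89 + 30/89 → 38/89
merge 38/89 + 51/89 → 1
L = 8/89 + 38/89 + 1 = 135/89 ≈ 1.517 bits/symbol.

1.517 bits/symbol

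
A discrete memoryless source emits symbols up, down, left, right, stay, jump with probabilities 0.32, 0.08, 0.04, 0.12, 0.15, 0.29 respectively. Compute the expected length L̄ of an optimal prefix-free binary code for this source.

2.36 bits/symbol

Repeatedly combine the two least-probable nodes; the expected code length is the sum of the merged weights.
merge 1/25 + 2/25 → 3/25
merge 3/25 + 3/25 → 6/25
merge 3/20 + 6/25 → 39/100
merge 29/100 + 8/25 → 61/100
merge 39/100 + 61/100 → 1
L = 3/25 + 6/25 + 39/100 + 61/100 + 1 = 59/25 = 2.36 bits/symbol.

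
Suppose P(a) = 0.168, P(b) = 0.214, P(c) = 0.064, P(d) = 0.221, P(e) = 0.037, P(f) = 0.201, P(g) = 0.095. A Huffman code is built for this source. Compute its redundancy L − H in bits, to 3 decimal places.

Entropy H = −Σ p log₂ p ≈ 2.6073 bits.
Huffman merges: 37/1000+8/125→101/1000; 19/200+101/1000→49/250; 21/125+49/250→91/250; 201/1000+107/500→83/200; 221/1000+91/250→117/200; 83/200+117/200→1. L = 2661/1000 ≈ 2.6610.
L − H = 2.6610 − 2.6073 = 0.054 bits.

0.054 bits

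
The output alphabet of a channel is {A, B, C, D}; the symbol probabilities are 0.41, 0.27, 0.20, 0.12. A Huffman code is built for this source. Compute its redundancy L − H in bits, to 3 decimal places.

0.041 bits

Entropy H = −Σ p log₂ p ≈ 1.8689 bits.
Huffman merges: 3/25+1/5→8/25; 27/100+8/25→59/100; 41/100+59/100→1. L = 191/100 ≈ 1.9100.
L − H = 1.9100 − 1.8689 = 0.041 bits.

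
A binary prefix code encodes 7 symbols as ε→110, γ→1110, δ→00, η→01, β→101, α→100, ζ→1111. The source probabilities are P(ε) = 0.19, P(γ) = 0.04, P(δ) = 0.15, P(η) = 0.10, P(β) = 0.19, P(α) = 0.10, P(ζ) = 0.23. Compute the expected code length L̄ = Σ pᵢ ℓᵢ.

3.02 bits/symbol

L̄ = Σ pᵢ·ℓᵢ = 0.19·3 + 0.04·4 + 0.15·2 + 0.10·2 + 0.19·3 + 0.10·3 + 0.23·4 = 3.02 bits/symbol.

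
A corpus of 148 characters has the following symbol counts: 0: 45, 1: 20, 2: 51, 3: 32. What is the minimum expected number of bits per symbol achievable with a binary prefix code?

2 bits/symbol

Probabilities are the counts divided by 148.
Repeatedly combine the two least-probable nodes; the expected code length is the sum of the merged weights.
merge 5/37 + 8/37 → 13/37
merge 45/148 + 51/148 → 24/37
merge 13/37 + 24/37 → 1
L = 13/37 + 24/37 + 1 = 2 bits/symbol.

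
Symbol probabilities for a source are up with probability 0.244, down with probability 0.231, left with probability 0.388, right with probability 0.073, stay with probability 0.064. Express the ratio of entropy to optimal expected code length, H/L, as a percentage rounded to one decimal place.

Entropy H = −Σ p log₂ p ≈ 2.0443 bits.
Huffman merges: 8/125+73/1000→137/1000; 137/1000+231/1000→46/125; 61/250+46/125→153/250; 97/250+153/250→1. L = 2117/1000 ≈ 2.1170.
Efficiency = H/L = 2.0443/2.1170 = 96.6%.

96.6%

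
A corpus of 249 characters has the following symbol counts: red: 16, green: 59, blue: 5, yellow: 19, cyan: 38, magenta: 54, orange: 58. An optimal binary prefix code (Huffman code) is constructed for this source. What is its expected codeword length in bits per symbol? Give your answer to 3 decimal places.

2.558 bits/symbol

Probabilities are the counts divided by 249.
Repeatedly combine the two least-probable nodes; the expected code length is the sum of the merged weights.
merge 5/249 + 16/249 → 7/83
merge 19/249 + 7/83 → 40/249
merge 38/249 + 40/249 → 26/83
merge 18/83 + 58/249 → 112/249
merge 59/249 + 26/83 → 137/249
merge 112/249 + 137/249 → 1
L = 7/83 + 40/249 + 26/83 + 112/249 + 137/249 + 1 = 637/249 ≈ 2.558 bits/symbol.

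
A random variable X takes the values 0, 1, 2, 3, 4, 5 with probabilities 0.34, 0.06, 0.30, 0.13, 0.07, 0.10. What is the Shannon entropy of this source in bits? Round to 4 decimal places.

H = −Σ pᵢ log₂ pᵢ.
−0.34·log₂(0.34) = 0.5292
−0.06·log₂(0.06) = 0.2435
−0.30·log₂(0.30) = 0.5211
−0.13·log₂(0.13) = 0.3826
−0.07·log₂(0.07) = 0.2686
−0.10·log₂(0.10) = 0.3322
Sum ≈ 2.2772 → 2.2772 bits.

2.2772 bits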